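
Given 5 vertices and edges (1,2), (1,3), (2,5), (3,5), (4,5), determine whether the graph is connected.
Yes (BFS from 1 visits [1, 2, 3, 5, 4] — all 5 vertices reached)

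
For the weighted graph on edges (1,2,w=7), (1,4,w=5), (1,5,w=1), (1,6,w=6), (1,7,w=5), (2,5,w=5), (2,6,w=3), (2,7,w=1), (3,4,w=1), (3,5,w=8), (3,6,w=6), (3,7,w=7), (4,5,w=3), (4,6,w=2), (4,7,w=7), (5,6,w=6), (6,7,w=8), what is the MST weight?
11 (MST edges: (1,5,w=1), (2,6,w=3), (2,7,w=1), (3,4,w=1), (4,5,w=3), (4,6,w=2); sum of weights 1 + 3 + 1 + 1 + 3 + 2 = 11)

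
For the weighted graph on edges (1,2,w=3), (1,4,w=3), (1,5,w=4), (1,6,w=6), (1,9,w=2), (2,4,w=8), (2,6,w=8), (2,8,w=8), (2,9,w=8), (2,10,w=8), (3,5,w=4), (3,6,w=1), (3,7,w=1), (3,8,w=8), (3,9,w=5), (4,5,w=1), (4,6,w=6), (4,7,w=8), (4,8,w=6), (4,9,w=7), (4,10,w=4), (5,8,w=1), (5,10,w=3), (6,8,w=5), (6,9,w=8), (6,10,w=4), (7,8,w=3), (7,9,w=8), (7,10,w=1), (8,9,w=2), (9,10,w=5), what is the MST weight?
15 (MST edges: (1,2,w=3), (1,9,w=2), (3,6,w=1), (3,7,w=1), (4,5,w=1), (5,8,w=1), (5,10,w=3), (7,10,w=1), (8,9,w=2); sum of weights 3 + 2 + 1 + 1 + 1 + 1 + 3 + 1 + 2 = 15)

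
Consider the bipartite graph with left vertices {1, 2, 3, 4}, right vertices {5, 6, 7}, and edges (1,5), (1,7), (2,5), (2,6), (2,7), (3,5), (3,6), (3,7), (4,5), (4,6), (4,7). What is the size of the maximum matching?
3 (matching: (1,7), (2,6), (3,5); upper bound min(|L|,|R|) = min(4,3) = 3)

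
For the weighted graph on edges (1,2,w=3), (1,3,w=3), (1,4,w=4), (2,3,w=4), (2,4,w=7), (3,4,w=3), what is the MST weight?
9 (MST edges: (1,2,w=3), (1,3,w=3), (3,4,w=3); sum of weights 3 + 3 + 3 = 9)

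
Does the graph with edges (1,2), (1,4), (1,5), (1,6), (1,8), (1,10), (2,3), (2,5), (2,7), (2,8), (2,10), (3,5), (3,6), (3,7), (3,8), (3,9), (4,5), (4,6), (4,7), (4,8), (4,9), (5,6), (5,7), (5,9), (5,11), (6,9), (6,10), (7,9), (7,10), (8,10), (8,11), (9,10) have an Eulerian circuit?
Yes (the graph is connected and all 11 vertices have even degree)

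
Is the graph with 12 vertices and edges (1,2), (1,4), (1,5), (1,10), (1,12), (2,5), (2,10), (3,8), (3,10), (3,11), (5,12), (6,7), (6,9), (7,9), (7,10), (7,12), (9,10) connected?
Yes (BFS from 1 visits [1, 2, 4, 5, 10, 12, 3, 7, 9, 8, 11, 6] — all 12 vertices reached)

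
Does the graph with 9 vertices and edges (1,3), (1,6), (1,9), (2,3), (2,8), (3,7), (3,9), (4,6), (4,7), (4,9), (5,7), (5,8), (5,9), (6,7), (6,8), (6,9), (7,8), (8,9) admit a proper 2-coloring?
No (odd cycle of length 3: 9 -> 1 -> 6 -> 9)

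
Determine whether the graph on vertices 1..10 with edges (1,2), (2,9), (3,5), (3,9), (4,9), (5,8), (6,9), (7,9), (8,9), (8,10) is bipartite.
Yes. Partition: {1, 5, 9, 10}, {2, 3, 4, 6, 7, 8}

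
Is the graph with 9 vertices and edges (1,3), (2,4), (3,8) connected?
No, it has 6 components: {1, 3, 8}, {2, 4}, {5}, {6}, {7}, {9}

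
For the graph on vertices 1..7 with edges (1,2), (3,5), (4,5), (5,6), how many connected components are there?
3 (components: {1, 2}, {3, 4, 5, 6}, {7})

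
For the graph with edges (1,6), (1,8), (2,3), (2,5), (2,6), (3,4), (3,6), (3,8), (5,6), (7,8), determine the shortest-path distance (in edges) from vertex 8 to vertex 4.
2 (path: 8 -> 3 -> 4, 2 edges)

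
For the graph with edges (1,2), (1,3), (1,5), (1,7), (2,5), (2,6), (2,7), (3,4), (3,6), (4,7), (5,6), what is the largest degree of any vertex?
4 (attained at vertices 1, 2)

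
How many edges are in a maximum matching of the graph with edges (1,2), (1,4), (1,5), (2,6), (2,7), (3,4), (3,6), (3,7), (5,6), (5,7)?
3 (matching: (1,4), (3,6), (5,7); upper bound floor(n/2) = floor(7/2) = 3)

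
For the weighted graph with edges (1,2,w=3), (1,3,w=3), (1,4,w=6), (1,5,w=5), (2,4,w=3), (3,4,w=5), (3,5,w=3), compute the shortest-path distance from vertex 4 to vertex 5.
8 (path: 4 -> 3 -> 5; weights 5 + 3 = 8)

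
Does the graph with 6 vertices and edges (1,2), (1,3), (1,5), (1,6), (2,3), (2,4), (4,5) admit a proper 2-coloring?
No (odd cycle of length 3: 3 -> 1 -> 2 -> 3)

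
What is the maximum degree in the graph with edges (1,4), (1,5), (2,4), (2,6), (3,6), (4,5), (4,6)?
4 (attained at vertex 4)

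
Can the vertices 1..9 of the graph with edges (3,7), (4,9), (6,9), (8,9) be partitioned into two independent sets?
Yes. Partition: {1, 2, 3, 5, 9}, {4, 6, 7, 8}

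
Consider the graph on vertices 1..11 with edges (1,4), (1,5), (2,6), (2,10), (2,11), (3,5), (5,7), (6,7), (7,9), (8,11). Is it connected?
Yes (BFS from 1 visits [1, 4, 5, 3, 7, 6, 9, 2, 10, 11, 8] — all 11 vertices reached)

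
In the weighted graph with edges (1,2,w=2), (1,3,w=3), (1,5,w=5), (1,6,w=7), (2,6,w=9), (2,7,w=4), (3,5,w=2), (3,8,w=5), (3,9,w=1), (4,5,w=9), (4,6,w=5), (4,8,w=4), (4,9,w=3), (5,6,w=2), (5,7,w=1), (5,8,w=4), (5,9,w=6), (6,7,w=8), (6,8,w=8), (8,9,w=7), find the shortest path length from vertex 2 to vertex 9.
6 (path: 2 -> 1 -> 3 -> 9; weights 2 + 3 + 1 = 6)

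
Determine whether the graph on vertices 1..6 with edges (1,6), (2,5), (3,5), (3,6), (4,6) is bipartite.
Yes. Partition: {1, 2, 3, 4}, {5, 6}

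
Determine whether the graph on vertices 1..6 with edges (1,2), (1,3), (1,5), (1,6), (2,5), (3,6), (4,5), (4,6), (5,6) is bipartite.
No (odd cycle of length 3: 6 -> 1 -> 3 -> 6)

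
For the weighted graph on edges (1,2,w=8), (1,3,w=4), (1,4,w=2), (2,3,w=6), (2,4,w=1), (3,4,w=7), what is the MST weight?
7 (MST edges: (1,3,w=4), (1,4,w=2), (2,4,w=1); sum of weights 4 + 2 + 1 = 7)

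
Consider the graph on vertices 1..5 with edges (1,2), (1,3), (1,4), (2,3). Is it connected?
No, it has 2 components: {1, 2, 3, 4}, {5}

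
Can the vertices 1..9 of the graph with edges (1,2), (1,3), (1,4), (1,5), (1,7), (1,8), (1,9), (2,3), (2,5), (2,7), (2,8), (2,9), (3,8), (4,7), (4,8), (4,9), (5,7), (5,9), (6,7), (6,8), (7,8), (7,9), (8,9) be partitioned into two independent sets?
No (odd cycle of length 3: 8 -> 1 -> 7 -> 8)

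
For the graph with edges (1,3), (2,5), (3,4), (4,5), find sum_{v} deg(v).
8 (handshake: sum of degrees = 2|E| = 2 x 4 = 8)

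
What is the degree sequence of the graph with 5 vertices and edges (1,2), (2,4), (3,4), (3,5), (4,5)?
[3, 2, 2, 2, 1] (degrees: deg(1)=1, deg(2)=2, deg(3)=2, deg(4)=3, deg(5)=2)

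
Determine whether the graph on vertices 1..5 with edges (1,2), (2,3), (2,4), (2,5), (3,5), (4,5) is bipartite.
No (odd cycle of length 3: 4 -> 2 -> 5 -> 4)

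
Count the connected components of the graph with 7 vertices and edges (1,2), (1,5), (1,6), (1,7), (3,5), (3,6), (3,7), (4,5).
1 (components: {1, 2, 3, 4, 5, 6, 7})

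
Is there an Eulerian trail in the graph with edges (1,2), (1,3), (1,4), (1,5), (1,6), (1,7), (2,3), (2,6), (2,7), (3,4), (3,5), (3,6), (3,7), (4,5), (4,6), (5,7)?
Yes — and in fact it has an Eulerian circuit (the graph is connected and all 7 vertices have even degree)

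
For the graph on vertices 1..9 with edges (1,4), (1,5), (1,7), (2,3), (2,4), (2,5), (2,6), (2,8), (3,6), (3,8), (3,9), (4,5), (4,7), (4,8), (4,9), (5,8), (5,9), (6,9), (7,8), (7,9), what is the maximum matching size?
4 (matching: (1,7), (2,8), (3,6), (5,9); upper bound floor(n/2) = floor(9/2) = 4)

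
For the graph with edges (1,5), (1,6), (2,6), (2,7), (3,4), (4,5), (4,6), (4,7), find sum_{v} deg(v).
16 (handshake: sum of degrees = 2|E| = 2 x 8 = 16)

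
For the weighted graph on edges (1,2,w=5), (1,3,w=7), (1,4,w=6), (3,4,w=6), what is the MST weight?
17 (MST edges: (1,2,w=5), (1,4,w=6), (3,4,w=6); sum of weights 5 + 6 + 6 = 17)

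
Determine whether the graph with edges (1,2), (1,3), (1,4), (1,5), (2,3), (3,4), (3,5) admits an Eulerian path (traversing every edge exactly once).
Yes — and in fact it has an Eulerian circuit (the graph is connected and all 5 vertices have even degree)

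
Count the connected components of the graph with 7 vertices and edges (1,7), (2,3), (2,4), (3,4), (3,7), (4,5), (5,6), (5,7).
1 (components: {1, 2, 3, 4, 5, 6, 7})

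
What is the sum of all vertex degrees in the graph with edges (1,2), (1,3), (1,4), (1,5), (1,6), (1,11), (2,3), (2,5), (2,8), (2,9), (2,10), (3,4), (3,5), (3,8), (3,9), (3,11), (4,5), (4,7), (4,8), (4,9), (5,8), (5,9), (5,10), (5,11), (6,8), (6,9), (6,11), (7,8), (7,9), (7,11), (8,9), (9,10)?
64 (handshake: sum of degrees = 2|E| = 2 x 32 = 64)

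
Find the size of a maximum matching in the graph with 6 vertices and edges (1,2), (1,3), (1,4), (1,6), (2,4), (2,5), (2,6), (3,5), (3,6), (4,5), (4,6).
3 (matching: (1,2), (3,6), (4,5); upper bound floor(n/2) = floor(6/2) = 3)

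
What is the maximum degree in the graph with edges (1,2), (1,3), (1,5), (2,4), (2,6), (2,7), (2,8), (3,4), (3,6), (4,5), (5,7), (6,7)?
5 (attained at vertex 2)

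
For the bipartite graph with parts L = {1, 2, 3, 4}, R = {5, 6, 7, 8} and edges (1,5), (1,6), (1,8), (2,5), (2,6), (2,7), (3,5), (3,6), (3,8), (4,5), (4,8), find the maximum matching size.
4 (matching: (1,8), (2,7), (3,6), (4,5); upper bound min(|L|,|R|) = min(4,4) = 4)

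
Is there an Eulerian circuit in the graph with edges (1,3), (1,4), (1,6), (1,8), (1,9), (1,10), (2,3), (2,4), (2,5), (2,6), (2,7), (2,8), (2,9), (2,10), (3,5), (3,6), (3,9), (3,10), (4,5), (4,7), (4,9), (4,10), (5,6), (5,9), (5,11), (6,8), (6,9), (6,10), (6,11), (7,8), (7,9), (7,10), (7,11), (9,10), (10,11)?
Yes (the graph is connected and all 11 vertices have even degree)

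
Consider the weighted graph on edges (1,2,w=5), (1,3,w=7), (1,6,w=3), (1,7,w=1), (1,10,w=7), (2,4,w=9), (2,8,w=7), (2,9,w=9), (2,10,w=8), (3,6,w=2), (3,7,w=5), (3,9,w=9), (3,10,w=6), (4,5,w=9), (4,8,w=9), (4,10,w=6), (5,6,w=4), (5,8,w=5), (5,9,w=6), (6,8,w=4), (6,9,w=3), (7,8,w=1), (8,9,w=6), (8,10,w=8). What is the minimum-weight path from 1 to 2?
5 (path: 1 -> 2; weights 5 = 5)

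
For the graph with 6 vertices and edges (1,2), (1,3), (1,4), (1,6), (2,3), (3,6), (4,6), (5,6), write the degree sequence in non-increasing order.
[4, 4, 3, 2, 2, 1] (degrees: deg(1)=4, deg(2)=2, deg(3)=3, deg(4)=2, deg(5)=1, deg(6)=4)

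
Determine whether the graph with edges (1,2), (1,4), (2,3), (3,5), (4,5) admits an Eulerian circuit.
Yes (the graph is connected and all 5 vertices have even degree)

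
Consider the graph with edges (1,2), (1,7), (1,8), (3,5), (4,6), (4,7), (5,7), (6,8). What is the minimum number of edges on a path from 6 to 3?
4 (path: 6 -> 4 -> 7 -> 5 -> 3, 4 edges)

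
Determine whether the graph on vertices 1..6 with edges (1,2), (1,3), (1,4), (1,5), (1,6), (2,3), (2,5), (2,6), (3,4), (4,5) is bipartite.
No (odd cycle of length 3: 5 -> 1 -> 4 -> 5)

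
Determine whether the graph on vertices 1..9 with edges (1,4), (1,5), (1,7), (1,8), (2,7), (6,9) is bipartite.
Yes. Partition: {1, 2, 3, 9}, {4, 5, 6, 7, 8}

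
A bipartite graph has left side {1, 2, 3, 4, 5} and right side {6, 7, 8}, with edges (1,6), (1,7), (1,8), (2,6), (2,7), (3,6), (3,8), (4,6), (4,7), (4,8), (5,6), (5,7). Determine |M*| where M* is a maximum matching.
3 (matching: (1,8), (2,7), (3,6); upper bound min(|L|,|R|) = min(5,3) = 3)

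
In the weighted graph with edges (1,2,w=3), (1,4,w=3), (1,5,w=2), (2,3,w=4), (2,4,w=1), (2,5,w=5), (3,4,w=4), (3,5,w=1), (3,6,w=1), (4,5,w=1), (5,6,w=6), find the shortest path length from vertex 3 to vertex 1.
3 (path: 3 -> 5 -> 1; weights 1 + 2 = 3)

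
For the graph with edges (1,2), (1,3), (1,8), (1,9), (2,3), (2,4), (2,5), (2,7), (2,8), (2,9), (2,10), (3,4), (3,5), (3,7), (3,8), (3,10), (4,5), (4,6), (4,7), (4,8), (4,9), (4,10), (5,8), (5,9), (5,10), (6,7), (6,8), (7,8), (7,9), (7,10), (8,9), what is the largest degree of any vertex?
8 (attained at vertices 2, 4, 8)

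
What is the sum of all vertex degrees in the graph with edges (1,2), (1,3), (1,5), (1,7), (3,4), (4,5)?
12 (handshake: sum of degrees = 2|E| = 2 x 6 = 12)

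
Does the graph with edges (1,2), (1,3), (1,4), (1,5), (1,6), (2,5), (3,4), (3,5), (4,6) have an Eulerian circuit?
No (4 vertices have odd degree: {1, 3, 4, 5}; Eulerian circuit requires 0)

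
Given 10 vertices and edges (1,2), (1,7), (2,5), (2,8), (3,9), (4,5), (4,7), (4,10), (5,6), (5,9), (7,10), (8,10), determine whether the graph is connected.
Yes (BFS from 1 visits [1, 2, 7, 5, 8, 4, 10, 6, 9, 3] — all 10 vertices reached)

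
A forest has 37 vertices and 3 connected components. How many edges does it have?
34 (Each of the 3 component trees on V_i vertices has V_i - 1 edges; summing gives V - C = 37 - 3 = 34)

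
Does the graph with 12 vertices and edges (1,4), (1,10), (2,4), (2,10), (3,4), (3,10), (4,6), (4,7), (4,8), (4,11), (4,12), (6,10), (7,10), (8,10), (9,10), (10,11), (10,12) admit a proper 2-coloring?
Yes. Partition: {1, 2, 3, 5, 6, 7, 8, 9, 11, 12}, {4, 10}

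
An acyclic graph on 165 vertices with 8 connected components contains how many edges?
157 (Each of the 8 component trees on V_i vertices has V_i - 1 edges; summing gives V - C = 165 - 8 = 157)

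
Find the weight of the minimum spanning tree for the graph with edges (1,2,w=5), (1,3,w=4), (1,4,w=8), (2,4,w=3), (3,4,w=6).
12 (MST edges: (1,2,w=5), (1,3,w=4), (2,4,w=3); sum of weights 5 + 4 + 3 = 12)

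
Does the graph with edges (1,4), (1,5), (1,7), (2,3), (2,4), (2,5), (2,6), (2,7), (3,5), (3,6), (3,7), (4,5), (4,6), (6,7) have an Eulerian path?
Yes (the graph is connected and exactly 2 vertices have odd degree: {1, 2}; any Eulerian path must start and end at those)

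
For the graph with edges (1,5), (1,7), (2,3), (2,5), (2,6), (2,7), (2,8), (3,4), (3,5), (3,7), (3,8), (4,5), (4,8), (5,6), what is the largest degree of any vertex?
5 (attained at vertices 2, 3, 5)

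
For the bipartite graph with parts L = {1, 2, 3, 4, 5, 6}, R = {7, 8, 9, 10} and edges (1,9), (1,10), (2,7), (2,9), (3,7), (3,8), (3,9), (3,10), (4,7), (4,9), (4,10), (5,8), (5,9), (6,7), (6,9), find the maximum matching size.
4 (matching: (1,10), (2,9), (3,8), (4,7); upper bound min(|L|,|R|) = min(6,4) = 4)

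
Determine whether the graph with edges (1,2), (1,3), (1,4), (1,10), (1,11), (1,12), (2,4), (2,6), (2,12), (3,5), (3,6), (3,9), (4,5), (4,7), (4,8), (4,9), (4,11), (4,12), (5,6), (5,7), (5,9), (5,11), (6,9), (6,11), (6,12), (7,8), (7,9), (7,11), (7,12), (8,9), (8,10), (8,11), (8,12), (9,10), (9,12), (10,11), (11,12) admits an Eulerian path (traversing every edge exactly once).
Yes — and in fact it has an Eulerian circuit (the graph is connected and all 12 vertices have even degree)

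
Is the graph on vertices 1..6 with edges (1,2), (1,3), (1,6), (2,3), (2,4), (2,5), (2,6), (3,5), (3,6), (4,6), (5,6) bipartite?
No (odd cycle of length 3: 3 -> 1 -> 2 -> 3)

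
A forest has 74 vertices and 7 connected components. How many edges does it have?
67 (Each of the 7 component trees on V_i vertices has V_i - 1 edges; summing gives V - C = 74 - 7 = 67)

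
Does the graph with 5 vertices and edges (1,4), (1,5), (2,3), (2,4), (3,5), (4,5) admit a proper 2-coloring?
No (odd cycle of length 3: 5 -> 1 -> 4 -> 5)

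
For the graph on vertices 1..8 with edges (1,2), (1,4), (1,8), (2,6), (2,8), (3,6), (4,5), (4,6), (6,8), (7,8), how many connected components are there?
1 (components: {1, 2, 3, 4, 5, 6, 7, 8})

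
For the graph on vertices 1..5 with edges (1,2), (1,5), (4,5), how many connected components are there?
2 (components: {1, 2, 4, 5}, {3})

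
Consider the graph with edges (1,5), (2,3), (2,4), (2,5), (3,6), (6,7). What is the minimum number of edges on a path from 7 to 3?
2 (path: 7 -> 6 -> 3, 2 edges)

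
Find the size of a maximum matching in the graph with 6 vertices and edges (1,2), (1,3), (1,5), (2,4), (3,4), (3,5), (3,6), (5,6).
3 (matching: (1,3), (2,4), (5,6); upper bound floor(n/2) = floor(6/2) = 3)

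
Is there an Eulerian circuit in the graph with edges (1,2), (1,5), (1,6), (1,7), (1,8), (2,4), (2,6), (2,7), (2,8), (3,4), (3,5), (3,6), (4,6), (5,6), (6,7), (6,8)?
No (8 vertices have odd degree: {1, 2, 3, 4, 5, 6, 7, 8}; Eulerian circuit requires 0)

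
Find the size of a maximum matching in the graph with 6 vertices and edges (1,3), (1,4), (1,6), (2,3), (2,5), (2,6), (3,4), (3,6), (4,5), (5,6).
3 (matching: (1,4), (2,5), (3,6); upper bound floor(n/2) = floor(6/2) = 3)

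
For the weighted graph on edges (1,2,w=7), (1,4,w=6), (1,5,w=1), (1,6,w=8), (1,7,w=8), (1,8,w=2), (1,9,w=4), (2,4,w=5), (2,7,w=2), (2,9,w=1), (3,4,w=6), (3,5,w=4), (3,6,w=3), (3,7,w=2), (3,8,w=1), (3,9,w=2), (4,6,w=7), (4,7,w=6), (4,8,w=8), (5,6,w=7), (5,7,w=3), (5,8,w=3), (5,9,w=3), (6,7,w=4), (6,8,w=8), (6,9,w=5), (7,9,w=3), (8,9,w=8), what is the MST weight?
17 (MST edges: (1,5,w=1), (1,8,w=2), (2,4,w=5), (2,7,w=2), (2,9,w=1), (3,6,w=3), (3,8,w=1), (3,9,w=2); sum of weights 1 + 2 + 5 + 2 + 1 + 3 + 1 + 2 = 17)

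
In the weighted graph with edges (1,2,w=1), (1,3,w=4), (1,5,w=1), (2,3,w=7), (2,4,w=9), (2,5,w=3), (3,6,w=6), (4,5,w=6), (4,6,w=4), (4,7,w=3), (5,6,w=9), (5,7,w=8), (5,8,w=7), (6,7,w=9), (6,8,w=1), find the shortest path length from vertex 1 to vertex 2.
1 (path: 1 -> 2; weights 1 = 1)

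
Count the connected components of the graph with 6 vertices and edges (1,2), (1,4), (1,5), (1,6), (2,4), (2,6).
2 (components: {1, 2, 4, 5, 6}, {3})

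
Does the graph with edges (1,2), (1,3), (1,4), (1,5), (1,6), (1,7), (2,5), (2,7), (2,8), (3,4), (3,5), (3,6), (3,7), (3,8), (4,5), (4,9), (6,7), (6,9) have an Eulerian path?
Yes — and in fact it has an Eulerian circuit (the graph is connected and all 9 vertices have even degree)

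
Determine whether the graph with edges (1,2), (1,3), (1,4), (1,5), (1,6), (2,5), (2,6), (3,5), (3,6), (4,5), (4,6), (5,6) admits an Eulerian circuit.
No (6 vertices have odd degree: {1, 2, 3, 4, 5, 6}; Eulerian circuit requires 0)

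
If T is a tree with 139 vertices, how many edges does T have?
138 (A tree on V vertices has V - 1 edges, so 139 - 1 = 138)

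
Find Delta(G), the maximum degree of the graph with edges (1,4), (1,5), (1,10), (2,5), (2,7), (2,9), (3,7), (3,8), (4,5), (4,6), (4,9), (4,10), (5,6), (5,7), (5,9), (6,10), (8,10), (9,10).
6 (attained at vertex 5)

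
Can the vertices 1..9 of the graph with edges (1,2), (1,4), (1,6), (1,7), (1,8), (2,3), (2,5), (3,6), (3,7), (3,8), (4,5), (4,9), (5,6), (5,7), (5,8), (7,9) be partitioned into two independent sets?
Yes. Partition: {1, 3, 5, 9}, {2, 4, 6, 7, 8}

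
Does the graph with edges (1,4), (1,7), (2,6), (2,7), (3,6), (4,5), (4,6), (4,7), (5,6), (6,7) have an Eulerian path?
Yes (the graph is connected and exactly 2 vertices have odd degree: {3, 6}; any Eulerian path must start and end at those)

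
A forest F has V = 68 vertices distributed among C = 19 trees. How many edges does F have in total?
49 (Each of the 19 component trees on V_i vertices has V_i - 1 edges; summing gives V - C = 68 - 19 = 49)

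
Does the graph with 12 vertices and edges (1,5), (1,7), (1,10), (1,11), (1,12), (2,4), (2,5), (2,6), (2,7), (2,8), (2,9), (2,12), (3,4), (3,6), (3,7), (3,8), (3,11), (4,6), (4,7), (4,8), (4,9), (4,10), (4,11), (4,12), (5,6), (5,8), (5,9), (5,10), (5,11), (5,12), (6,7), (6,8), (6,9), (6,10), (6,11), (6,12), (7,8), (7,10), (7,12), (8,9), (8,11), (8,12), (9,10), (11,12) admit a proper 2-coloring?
No (odd cycle of length 3: 12 -> 1 -> 5 -> 12)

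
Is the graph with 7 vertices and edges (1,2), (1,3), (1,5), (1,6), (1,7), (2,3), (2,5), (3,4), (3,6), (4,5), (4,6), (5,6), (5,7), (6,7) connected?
Yes (BFS from 1 visits [1, 2, 3, 5, 6, 7, 4] — all 7 vertices reached)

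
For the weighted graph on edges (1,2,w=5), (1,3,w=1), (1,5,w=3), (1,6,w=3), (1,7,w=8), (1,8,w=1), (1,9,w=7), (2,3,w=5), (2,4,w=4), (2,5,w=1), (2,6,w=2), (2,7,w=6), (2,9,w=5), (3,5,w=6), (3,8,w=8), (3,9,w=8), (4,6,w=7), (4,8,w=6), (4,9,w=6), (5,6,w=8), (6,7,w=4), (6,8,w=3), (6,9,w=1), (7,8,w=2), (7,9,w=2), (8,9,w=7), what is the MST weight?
14 (MST edges: (1,3,w=1), (1,8,w=1), (2,4,w=4), (2,5,w=1), (2,6,w=2), (6,9,w=1), (7,8,w=2), (7,9,w=2); sum of weights 1 + 1 + 4 + 1 + 2 + 1 + 2 + 2 = 14)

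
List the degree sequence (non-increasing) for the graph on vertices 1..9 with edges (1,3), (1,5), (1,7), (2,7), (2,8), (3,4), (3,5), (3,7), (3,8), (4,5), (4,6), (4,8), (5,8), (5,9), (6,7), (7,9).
[5, 5, 5, 4, 4, 3, 2, 2, 2] (degrees: deg(1)=3, deg(2)=2, deg(3)=5, deg(4)=4, deg(5)=5, deg(6)=2, deg(7)=5, deg(8)=4, deg(9)=2)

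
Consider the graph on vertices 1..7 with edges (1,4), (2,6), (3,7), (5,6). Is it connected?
No, it has 3 components: {1, 4}, {2, 5, 6}, {3, 7}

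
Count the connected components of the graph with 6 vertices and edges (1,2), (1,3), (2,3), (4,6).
3 (components: {1, 2, 3}, {4, 6}, {5})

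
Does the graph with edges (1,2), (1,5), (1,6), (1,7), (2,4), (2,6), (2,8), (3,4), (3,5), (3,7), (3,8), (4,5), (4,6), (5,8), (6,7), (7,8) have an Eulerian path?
Yes — and in fact it has an Eulerian circuit (the graph is connected and all 8 vertices have even degree)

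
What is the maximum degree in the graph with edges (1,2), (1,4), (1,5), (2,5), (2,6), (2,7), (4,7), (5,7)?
4 (attained at vertex 2)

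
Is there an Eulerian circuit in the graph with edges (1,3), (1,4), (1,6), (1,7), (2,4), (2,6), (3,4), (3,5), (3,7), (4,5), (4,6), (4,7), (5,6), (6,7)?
No (2 vertices have odd degree: {5, 6}; Eulerian circuit requires 0)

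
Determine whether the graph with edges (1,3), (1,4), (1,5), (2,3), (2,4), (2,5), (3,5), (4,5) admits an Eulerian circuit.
No (4 vertices have odd degree: {1, 2, 3, 4}; Eulerian circuit requires 0)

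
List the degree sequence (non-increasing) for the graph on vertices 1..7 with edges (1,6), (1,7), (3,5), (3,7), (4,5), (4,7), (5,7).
[4, 3, 2, 2, 2, 1, 0] (degrees: deg(1)=2, deg(2)=0, deg(3)=2, deg(4)=2, deg(5)=3, deg(6)=1, deg(7)=4)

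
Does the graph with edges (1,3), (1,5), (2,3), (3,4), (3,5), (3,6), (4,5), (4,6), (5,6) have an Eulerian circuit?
No (4 vertices have odd degree: {2, 3, 4, 6}; Eulerian circuit requires 0)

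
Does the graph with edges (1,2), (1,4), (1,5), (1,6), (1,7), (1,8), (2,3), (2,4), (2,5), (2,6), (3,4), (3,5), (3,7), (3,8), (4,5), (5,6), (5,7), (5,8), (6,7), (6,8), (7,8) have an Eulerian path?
No (6 vertices have odd degree: {2, 3, 5, 6, 7, 8}; Eulerian path requires 0 or 2)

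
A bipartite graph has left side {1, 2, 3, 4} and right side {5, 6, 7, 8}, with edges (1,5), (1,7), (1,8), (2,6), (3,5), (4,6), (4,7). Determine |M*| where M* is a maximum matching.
4 (matching: (1,8), (2,6), (3,5), (4,7); upper bound min(|L|,|R|) = min(4,4) = 4)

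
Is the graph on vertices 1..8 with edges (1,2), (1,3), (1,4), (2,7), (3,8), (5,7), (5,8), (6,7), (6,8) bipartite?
Yes. Partition: {1, 7, 8}, {2, 3, 4, 5, 6}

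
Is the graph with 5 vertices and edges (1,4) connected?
No, it has 4 components: {1, 4}, {2}, {3}, {5}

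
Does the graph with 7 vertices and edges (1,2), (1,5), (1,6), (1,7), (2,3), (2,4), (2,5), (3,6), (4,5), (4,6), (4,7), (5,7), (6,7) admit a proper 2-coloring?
No (odd cycle of length 3: 7 -> 1 -> 6 -> 7)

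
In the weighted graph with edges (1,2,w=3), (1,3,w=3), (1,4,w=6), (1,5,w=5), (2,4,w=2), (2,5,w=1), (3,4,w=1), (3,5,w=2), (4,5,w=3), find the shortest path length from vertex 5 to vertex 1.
4 (path: 5 -> 2 -> 1; weights 1 + 3 = 4)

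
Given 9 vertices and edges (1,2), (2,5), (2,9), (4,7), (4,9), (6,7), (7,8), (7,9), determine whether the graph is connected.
No, it has 2 components: {1, 2, 4, 5, 6, 7, 8, 9}, {3}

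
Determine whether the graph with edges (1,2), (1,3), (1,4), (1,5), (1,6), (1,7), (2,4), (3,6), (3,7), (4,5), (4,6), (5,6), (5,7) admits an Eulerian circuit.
No (2 vertices have odd degree: {3, 7}; Eulerian circuit requires 0)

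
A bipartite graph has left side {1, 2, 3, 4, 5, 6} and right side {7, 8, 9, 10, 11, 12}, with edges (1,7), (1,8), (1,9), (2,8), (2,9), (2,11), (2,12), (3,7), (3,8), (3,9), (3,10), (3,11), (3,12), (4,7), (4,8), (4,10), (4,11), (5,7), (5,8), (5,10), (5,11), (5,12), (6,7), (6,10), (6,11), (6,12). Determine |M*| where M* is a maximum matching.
6 (matching: (1,9), (2,12), (3,11), (4,10), (5,8), (6,7); upper bound min(|L|,|R|) = min(6,6) = 6)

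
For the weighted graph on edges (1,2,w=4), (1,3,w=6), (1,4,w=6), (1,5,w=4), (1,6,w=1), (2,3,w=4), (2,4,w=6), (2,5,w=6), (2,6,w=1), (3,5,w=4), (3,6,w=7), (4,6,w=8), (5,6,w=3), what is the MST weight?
15 (MST edges: (1,4,w=6), (1,6,w=1), (2,3,w=4), (2,6,w=1), (5,6,w=3); sum of weights 6 + 1 + 4 + 1 + 3 = 15)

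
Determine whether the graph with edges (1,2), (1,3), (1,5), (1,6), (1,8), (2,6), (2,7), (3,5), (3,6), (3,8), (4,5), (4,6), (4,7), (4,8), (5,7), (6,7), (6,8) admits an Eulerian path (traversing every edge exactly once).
Yes (the graph is connected and exactly 2 vertices have odd degree: {1, 2}; any Eulerian path must start and end at those)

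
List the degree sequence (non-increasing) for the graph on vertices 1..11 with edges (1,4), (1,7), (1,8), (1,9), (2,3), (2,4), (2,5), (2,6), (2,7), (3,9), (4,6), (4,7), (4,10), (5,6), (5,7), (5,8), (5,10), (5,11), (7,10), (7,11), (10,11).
[6, 6, 5, 5, 4, 4, 3, 3, 2, 2, 2] (degrees: deg(1)=4, deg(2)=5, deg(3)=2, deg(4)=5, deg(5)=6, deg(6)=3, deg(7)=6, deg(8)=2, deg(9)=2, deg(10)=4, deg(11)=3)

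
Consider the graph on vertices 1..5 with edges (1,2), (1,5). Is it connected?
No, it has 3 components: {1, 2, 5}, {3}, {4}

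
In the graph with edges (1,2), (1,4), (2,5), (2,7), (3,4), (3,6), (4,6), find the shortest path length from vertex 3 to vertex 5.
4 (path: 3 -> 4 -> 1 -> 2 -> 5, 4 edges)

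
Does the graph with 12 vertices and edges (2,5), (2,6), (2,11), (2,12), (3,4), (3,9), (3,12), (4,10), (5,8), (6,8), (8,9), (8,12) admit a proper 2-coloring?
Yes. Partition: {1, 2, 3, 7, 8, 10}, {4, 5, 6, 9, 11, 12}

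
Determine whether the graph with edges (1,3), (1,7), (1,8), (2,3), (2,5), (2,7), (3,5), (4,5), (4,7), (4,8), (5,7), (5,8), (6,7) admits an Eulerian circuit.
No (8 vertices have odd degree: {1, 2, 3, 4, 5, 6, 7, 8}; Eulerian circuit requires 0)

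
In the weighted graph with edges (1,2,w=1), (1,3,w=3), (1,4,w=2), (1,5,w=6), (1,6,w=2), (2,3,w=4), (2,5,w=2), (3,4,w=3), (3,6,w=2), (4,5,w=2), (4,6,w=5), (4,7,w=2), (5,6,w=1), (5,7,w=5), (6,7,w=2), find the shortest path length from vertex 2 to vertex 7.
5 (path: 2 -> 1 -> 4 -> 7; weights 1 + 2 + 2 = 5)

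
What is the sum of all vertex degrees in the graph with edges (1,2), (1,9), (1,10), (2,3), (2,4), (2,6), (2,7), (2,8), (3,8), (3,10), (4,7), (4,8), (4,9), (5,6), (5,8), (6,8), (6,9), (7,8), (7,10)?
38 (handshake: sum of degrees = 2|E| = 2 x 19 = 38)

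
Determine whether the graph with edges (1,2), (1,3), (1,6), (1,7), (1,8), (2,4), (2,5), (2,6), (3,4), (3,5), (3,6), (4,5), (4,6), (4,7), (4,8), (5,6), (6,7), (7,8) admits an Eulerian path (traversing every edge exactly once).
Yes (the graph is connected and exactly 2 vertices have odd degree: {1, 8}; any Eulerian path must start and end at those)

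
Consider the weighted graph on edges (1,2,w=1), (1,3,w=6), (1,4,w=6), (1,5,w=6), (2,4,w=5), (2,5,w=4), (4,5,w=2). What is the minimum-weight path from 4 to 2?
5 (path: 4 -> 2; weights 5 = 5)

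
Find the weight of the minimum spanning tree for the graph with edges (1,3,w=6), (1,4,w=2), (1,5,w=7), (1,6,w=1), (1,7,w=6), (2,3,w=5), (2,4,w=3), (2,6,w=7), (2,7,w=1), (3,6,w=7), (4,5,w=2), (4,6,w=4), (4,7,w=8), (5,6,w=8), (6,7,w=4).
14 (MST edges: (1,4,w=2), (1,6,w=1), (2,3,w=5), (2,4,w=3), (2,7,w=1), (4,5,w=2); sum of weights 2 + 1 + 5 + 3 + 1 + 2 = 14)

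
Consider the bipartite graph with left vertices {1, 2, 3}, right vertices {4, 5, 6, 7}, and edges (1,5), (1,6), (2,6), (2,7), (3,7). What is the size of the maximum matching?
3 (matching: (1,5), (2,6), (3,7); upper bound min(|L|,|R|) = min(3,4) = 3)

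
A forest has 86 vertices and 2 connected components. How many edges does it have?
84 (Each of the 2 component trees on V_i vertices has V_i - 1 edges; summing gives V - C = 86 - 2 = 84)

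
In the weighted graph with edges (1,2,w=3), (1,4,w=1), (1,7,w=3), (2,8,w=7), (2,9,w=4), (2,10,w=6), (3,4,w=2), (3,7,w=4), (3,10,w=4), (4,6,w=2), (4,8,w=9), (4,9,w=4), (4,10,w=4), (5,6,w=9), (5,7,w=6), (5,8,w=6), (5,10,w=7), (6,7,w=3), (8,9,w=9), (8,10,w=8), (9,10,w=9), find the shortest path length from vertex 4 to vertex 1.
1 (path: 4 -> 1; weights 1 = 1)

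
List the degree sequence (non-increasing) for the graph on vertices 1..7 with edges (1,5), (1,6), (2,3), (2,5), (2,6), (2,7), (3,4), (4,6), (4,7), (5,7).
[4, 3, 3, 3, 3, 2, 2] (degrees: deg(1)=2, deg(2)=4, deg(3)=2, deg(4)=3, deg(5)=3, deg(6)=3, deg(7)=3)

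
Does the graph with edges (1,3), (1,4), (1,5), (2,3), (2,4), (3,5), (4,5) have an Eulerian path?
No (4 vertices have odd degree: {1, 3, 4, 5}; Eulerian path requires 0 or 2)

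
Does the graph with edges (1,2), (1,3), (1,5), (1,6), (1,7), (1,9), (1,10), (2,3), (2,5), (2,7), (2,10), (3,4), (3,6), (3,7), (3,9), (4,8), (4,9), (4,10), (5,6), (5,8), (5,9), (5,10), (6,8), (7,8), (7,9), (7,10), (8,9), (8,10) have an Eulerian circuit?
No (2 vertices have odd degree: {1, 2}; Eulerian circuit requires 0)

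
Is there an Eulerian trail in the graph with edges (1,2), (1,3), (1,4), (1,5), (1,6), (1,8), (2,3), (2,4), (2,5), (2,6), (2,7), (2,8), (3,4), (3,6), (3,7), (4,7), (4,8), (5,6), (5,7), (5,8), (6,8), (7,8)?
No (6 vertices have odd degree: {2, 3, 4, 5, 6, 7}; Eulerian path requires 0 or 2)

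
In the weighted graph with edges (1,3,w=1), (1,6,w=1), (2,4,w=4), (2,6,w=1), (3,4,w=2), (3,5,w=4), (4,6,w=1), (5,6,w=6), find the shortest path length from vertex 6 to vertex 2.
1 (path: 6 -> 2; weights 1 = 1)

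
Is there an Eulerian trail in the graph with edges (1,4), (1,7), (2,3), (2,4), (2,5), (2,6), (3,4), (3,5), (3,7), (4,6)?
Yes — and in fact it has an Eulerian circuit (the graph is connected and all 7 vertices have even degree)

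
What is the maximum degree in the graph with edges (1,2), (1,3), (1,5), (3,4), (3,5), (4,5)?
3 (attained at vertices 1, 3, 5)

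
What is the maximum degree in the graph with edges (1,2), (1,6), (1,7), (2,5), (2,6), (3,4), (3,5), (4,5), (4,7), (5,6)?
4 (attained at vertex 5)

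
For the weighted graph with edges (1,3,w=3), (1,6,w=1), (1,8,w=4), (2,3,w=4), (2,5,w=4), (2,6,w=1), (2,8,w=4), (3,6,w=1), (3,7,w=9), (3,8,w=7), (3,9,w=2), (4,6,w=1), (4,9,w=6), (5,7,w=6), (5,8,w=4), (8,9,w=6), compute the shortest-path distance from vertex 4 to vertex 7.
11 (path: 4 -> 6 -> 3 -> 7; weights 1 + 1 + 9 = 11)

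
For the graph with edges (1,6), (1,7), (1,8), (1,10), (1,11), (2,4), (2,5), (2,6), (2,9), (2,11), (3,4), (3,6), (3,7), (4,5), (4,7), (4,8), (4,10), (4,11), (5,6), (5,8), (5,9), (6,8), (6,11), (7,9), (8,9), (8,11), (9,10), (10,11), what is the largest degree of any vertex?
7 (attained at vertex 4)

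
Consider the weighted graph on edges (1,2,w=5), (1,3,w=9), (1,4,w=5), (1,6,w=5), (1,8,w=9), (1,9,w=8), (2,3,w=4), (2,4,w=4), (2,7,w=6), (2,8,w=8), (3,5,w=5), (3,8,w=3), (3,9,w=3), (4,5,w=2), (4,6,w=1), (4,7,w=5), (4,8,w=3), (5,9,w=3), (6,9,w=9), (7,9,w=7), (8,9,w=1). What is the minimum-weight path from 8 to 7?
8 (path: 8 -> 9 -> 7; weights 1 + 7 = 8)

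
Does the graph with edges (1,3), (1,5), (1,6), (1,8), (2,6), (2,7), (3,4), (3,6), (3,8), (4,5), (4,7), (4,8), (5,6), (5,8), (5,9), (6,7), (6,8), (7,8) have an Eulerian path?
Yes (the graph is connected and exactly 2 vertices have odd degree: {5, 9}; any Eulerian path must start and end at those)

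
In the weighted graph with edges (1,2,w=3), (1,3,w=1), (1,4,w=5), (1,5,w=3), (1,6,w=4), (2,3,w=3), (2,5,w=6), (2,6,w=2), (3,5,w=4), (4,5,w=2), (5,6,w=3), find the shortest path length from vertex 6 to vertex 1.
4 (path: 6 -> 1; weights 4 = 4)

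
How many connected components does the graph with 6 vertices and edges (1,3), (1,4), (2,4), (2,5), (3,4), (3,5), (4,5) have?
2 (components: {1, 2, 3, 4, 5}, {6})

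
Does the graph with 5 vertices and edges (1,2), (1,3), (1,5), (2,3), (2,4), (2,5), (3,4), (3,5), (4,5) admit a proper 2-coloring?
No (odd cycle of length 3: 3 -> 1 -> 2 -> 3)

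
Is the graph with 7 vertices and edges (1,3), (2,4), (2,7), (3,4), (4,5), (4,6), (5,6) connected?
Yes (BFS from 1 visits [1, 3, 4, 2, 5, 6, 7] — all 7 vertices reached)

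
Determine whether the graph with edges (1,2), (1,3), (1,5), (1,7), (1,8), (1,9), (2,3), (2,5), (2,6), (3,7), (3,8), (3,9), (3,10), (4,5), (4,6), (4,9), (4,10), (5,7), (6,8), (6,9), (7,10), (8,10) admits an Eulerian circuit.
Yes (the graph is connected and all 10 vertices have even degree)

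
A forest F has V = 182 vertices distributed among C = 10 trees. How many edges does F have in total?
172 (Each of the 10 component trees on V_i vertices has V_i - 1 edges; summing gives V - C = 182 - 10 = 172)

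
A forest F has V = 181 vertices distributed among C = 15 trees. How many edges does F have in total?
166 (Each of the 15 component trees on V_i vertices has V_i - 1 edges; summing gives V - C = 181 - 15 = 166)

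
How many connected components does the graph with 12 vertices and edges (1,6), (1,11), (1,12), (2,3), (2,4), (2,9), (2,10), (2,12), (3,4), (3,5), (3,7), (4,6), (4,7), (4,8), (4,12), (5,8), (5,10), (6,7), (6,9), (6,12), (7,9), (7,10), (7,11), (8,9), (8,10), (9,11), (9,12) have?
1 (components: {1, 2, 3, 4, 5, 6, 7, 8, 9, 10, 11, 12})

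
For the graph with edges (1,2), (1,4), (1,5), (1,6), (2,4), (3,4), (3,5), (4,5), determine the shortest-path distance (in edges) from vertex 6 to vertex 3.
3 (path: 6 -> 1 -> 4 -> 3, 3 edges)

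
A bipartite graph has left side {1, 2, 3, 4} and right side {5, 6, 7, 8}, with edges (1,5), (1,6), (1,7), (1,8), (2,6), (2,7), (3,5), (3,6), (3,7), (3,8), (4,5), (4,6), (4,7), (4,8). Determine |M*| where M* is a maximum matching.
4 (matching: (1,8), (2,7), (3,6), (4,5); upper bound min(|L|,|R|) = min(4,4) = 4)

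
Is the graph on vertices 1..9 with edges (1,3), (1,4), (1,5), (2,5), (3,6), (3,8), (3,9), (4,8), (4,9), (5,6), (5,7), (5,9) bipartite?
Yes. Partition: {1, 2, 6, 7, 8, 9}, {3, 4, 5}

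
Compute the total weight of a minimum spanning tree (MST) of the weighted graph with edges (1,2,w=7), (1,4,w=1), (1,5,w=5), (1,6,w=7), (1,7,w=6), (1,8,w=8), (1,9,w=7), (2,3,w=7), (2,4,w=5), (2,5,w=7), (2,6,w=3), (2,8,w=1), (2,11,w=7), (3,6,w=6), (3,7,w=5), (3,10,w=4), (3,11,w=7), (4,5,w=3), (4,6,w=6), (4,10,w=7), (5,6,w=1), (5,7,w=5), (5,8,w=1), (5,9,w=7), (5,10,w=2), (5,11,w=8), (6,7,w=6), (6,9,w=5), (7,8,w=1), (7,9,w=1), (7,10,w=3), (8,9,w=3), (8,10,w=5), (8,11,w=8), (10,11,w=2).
17 (MST edges: (1,4,w=1), (2,8,w=1), (3,10,w=4), (4,5,w=3), (5,6,w=1), (5,8,w=1), (5,10,w=2), (7,8,w=1), (7,9,w=1), (10,11,w=2); sum of weights 1 + 1 + 4 + 3 + 1 + 1 + 2 + 1 + 1 + 2 = 17)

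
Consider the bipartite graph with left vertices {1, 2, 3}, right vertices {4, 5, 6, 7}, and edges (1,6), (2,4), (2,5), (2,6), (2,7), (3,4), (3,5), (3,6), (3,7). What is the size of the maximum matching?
3 (matching: (1,6), (2,7), (3,5); upper bound min(|L|,|R|) = min(3,4) = 3)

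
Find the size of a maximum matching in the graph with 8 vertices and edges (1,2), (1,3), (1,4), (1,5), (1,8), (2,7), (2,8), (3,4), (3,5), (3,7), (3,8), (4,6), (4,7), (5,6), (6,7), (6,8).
4 (matching: (1,5), (2,7), (3,8), (4,6); upper bound floor(n/2) = floor(8/2) = 4)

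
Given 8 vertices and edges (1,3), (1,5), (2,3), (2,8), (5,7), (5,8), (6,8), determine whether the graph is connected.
No, it has 2 components: {1, 2, 3, 5, 6, 7, 8}, {4}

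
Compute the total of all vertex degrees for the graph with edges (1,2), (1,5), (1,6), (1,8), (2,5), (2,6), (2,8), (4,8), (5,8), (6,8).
20 (handshake: sum of degrees = 2|E| = 2 x 10 = 20)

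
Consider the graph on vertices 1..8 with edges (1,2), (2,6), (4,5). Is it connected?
No, it has 5 components: {1, 2, 6}, {3}, {4, 5}, {7}, {8}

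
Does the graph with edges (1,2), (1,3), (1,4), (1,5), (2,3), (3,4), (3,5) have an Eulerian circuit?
Yes (the graph is connected and all 5 vertices have even degree)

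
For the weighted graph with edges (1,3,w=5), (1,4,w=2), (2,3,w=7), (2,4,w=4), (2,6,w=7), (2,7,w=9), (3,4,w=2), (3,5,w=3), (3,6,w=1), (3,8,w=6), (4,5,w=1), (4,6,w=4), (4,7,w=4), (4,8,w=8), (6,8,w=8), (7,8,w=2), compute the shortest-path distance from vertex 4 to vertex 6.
3 (path: 4 -> 3 -> 6; weights 2 + 1 = 3)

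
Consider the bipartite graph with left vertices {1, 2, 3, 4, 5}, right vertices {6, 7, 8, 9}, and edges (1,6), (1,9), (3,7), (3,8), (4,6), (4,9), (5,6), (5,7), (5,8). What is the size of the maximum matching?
4 (matching: (1,9), (3,8), (4,6), (5,7); upper bound min(|L|,|R|) = min(5,4) = 4)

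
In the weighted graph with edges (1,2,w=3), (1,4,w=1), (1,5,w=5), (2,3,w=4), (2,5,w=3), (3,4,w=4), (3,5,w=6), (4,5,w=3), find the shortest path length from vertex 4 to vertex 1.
1 (path: 4 -> 1; weights 1 = 1)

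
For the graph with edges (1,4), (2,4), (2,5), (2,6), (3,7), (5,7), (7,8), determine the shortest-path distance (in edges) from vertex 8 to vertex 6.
4 (path: 8 -> 7 -> 5 -> 2 -> 6, 4 edges)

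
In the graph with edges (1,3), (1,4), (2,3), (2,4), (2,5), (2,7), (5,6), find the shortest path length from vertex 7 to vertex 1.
3 (path: 7 -> 2 -> 4 -> 1, 3 edges)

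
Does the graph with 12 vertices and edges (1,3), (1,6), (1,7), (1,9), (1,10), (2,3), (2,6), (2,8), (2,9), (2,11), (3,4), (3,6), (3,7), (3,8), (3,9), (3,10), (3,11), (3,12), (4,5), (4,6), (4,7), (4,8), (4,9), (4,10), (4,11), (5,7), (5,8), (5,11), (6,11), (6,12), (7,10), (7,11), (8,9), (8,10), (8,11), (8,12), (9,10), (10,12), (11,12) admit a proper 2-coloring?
No (odd cycle of length 3: 7 -> 1 -> 10 -> 7)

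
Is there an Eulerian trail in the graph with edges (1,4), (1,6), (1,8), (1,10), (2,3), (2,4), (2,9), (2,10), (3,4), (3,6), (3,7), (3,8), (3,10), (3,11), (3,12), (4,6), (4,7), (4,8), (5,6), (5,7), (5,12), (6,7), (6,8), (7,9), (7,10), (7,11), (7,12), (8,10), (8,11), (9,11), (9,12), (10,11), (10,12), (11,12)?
Yes (the graph is connected and exactly 2 vertices have odd degree: {5, 10}; any Eulerian path must start and end at those)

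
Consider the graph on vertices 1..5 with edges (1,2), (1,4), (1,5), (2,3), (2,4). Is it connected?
Yes (BFS from 1 visits [1, 2, 4, 5, 3] — all 5 vertices reached)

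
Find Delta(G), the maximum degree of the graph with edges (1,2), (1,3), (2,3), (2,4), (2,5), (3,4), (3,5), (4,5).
4 (attained at vertices 2, 3)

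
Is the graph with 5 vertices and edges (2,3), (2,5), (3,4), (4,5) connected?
No, it has 2 components: {1}, {2, 3, 4, 5}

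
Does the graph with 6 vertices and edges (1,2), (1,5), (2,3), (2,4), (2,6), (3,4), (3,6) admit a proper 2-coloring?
No (odd cycle of length 3: 6 -> 2 -> 3 -> 6)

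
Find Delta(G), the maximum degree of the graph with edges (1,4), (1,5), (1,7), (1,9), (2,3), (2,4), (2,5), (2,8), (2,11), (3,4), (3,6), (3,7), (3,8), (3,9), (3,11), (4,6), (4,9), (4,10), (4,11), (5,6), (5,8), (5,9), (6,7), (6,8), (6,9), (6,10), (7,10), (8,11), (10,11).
7 (attained at vertices 3, 4, 6)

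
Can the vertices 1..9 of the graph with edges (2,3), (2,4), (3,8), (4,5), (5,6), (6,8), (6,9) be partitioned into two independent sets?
Yes. Partition: {1, 2, 5, 7, 8, 9}, {3, 4, 6}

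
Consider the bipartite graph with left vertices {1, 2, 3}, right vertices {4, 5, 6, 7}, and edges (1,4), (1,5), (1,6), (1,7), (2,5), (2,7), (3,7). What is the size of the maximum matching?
3 (matching: (1,6), (2,5), (3,7); upper bound min(|L|,|R|) = min(3,4) = 3)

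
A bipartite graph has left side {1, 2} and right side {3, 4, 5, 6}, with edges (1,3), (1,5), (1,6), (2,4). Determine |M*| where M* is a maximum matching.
2 (matching: (1,6), (2,4); upper bound min(|L|,|R|) = min(2,4) = 2)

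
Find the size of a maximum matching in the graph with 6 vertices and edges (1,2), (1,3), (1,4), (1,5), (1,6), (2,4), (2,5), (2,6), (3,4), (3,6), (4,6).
3 (matching: (1,6), (2,5), (3,4); upper bound floor(n/2) = floor(6/2) = 3)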